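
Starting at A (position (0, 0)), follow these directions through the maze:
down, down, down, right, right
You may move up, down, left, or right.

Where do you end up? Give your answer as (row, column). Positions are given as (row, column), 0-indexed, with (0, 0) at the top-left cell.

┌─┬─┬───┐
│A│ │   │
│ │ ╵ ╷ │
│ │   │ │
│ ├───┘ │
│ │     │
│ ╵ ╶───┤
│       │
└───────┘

Following directions step by step:
Start: (0, 0)
  down: (0, 0) → (1, 0)
  down: (1, 0) → (2, 0)
  down: (2, 0) → (3, 0)
  right: (3, 0) → (3, 1)
  right: (3, 1) → (3, 2)
Final position: (3, 2)

Path taken:

┌─┬─┬───┐
│A│ │   │
│ │ ╵ ╷ │
│↓│   │ │
│ ├───┘ │
│↓│     │
│ ╵ ╶───┤
│↳ → B  │
└───────┘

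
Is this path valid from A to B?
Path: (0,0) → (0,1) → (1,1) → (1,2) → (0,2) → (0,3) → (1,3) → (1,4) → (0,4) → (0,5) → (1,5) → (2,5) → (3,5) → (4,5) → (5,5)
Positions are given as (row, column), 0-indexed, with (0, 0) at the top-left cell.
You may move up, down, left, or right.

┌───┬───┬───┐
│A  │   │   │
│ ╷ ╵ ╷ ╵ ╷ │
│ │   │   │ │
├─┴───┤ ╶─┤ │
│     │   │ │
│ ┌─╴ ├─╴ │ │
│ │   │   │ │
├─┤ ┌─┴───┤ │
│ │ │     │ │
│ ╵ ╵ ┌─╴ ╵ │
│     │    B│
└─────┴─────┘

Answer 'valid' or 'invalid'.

Checking path validity:
Result: All consecutive moves are passable.

valid

Correct solution:

┌───┬───┬───┐
│A ↓│↱ ↓│↱ ↓│
│ ╷ ╵ ╷ ╵ ╷ │
│ │↳ ↑│↳ ↑│↓│
├─┴───┤ ╶─┤ │
│     │   │↓│
│ ┌─╴ ├─╴ │ │
│ │   │   │↓│
├─┤ ┌─┴───┤ │
│ │ │     │↓│
│ ╵ ╵ ┌─╴ ╵ │
│     │    B│
└─────┴─────┘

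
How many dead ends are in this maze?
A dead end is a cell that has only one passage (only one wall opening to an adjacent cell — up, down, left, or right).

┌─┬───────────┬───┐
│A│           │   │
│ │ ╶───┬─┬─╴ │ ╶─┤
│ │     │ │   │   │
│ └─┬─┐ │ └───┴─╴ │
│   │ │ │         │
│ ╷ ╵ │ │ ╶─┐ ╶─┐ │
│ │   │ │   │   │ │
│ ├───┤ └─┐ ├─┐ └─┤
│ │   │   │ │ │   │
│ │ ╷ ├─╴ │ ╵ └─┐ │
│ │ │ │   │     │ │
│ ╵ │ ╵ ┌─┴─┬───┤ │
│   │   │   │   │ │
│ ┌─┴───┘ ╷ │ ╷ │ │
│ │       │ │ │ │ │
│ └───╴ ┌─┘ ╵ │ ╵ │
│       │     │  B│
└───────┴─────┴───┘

Checking each cell for number of passages:

Dead ends found at positions:
  (0, 0)
  (0, 8)
  (1, 4)
  (1, 5)
  (2, 2)
  (3, 8)
  (4, 6)
  (5, 7)
  (7, 1)
  (8, 4)
Total dead ends: 10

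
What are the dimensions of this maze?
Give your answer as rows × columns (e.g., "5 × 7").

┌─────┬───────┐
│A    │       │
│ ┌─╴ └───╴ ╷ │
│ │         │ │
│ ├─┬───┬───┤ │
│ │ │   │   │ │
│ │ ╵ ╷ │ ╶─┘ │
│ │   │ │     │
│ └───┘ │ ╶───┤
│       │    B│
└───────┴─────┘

Counting the maze dimensions:
Rows (vertical): 5
Columns (horizontal): 7
Dimensions: 5 × 7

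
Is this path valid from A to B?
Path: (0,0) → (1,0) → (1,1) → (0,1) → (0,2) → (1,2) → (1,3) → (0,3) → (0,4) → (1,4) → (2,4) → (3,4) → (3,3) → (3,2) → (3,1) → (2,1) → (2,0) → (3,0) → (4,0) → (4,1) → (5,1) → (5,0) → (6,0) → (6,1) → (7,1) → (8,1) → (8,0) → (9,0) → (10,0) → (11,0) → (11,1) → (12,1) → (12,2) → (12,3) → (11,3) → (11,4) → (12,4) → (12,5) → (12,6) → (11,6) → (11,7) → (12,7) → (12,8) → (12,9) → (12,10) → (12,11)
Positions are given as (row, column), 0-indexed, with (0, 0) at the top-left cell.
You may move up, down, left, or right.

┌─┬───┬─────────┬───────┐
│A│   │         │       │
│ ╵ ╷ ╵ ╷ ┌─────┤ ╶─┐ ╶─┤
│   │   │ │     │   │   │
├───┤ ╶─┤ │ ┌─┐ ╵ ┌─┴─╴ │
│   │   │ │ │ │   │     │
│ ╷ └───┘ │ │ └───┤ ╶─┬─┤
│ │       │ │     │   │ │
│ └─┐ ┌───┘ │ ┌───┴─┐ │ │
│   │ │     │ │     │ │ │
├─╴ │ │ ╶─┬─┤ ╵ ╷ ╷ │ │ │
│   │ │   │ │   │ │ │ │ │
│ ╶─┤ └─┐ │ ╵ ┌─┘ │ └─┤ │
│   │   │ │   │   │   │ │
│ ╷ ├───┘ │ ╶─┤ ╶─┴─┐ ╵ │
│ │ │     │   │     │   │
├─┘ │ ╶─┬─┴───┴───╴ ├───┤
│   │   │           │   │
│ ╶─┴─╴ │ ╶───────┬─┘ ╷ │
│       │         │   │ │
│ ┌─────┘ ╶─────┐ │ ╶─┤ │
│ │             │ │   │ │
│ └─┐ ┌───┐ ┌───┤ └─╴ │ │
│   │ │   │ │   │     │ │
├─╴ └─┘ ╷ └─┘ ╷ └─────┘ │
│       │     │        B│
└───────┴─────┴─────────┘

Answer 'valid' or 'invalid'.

Checking path validity:
Result: All consecutive moves are passable.

valid

Correct solution:

┌─┬───┬─────────┬───────┐
│A│↱ ↓│↱ ↓      │       │
│ ╵ ╷ ╵ ╷ ┌─────┤ ╶─┐ ╶─┤
│↳ ↑│↳ ↑│↓│     │   │   │
├───┤ ╶─┤ │ ┌─┐ ╵ ┌─┴─╴ │
│↓ ↰│   │↓│ │ │   │     │
│ ╷ └───┘ │ │ └───┤ ╶─┬─┤
│↓│↑ ← ← ↲│ │     │   │ │
│ └─┐ ┌───┘ │ ┌───┴─┐ │ │
│↳ ↓│ │     │ │     │ │ │
├─╴ │ │ ╶─┬─┤ ╵ ╷ ╷ │ │ │
│↓ ↲│ │   │ │   │ │ │ │ │
│ ╶─┤ └─┐ │ ╵ ┌─┘ │ └─┤ │
│↳ ↓│   │ │   │   │   │ │
│ ╷ ├───┘ │ ╶─┤ ╶─┴─┐ ╵ │
│ │↓│     │   │     │   │
├─┘ │ ╶─┬─┴───┴───╴ ├───┤
│↓ ↲│   │           │   │
│ ╶─┴─╴ │ ╶───────┬─┘ ╷ │
│↓      │         │   │ │
│ ┌─────┘ ╶─────┐ │ ╶─┤ │
│↓│             │ │   │ │
│ └─┐ ┌───┐ ┌───┤ └─╴ │ │
│↳ ↓│ │↱ ↓│ │↱ ↓│     │ │
├─╴ └─┘ ╷ └─┘ ╷ └─────┘ │
│  ↳ → ↑│↳ → ↑│↳ → → → B│
└───────┴─────┴─────────┘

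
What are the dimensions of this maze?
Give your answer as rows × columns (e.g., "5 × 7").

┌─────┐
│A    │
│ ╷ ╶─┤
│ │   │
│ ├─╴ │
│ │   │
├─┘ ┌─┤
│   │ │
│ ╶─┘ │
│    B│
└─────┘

Counting the maze dimensions:
Rows (vertical): 5
Columns (horizontal): 3
Dimensions: 5 × 3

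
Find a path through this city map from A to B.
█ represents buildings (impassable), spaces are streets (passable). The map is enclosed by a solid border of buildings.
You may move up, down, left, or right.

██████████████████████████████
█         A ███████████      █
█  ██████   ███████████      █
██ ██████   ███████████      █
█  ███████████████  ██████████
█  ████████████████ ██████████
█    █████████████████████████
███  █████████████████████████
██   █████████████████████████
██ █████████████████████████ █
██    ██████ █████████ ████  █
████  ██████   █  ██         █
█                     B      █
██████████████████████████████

Finding the shortest path from A to B:
Movement: cardinal only
Path length: 41 steps
Directions: left → left → left → left → left → left → left → left → down → down → down → down → down → right → down → down → left → down → down → right → right → down → down → right → right → right → right → right → right → right → right → right → right → right → right → right → right → right → right → right → right

Solution:

██████████████████████████████
█ ↓←←←←←←←A ███████████      █
█ ↓██████   ███████████      █
██↓██████   ███████████      █
█ ↓███████████████  ██████████
█ ↓████████████████ ██████████
█ ↳↓ █████████████████████████
███↓ █████████████████████████
██↓↲ █████████████████████████
██↓█████████████████████████ █
██↳→↓ ██████ █████████ ████  █
████↓ ██████   █  ██         █
█   ↳→→→→→→→→→→→→→→→→→B      █
██████████████████████████████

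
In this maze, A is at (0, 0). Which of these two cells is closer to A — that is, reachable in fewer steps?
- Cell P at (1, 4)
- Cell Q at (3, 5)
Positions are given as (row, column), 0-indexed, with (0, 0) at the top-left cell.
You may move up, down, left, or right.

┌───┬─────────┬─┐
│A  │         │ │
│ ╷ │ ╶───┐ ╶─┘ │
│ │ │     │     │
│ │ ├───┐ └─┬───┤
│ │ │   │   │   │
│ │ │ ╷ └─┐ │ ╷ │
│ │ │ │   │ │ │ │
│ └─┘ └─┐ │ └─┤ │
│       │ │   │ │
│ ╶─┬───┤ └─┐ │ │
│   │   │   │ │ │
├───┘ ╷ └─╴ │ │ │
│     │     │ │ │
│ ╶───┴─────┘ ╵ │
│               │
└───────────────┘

Shortest path A → P at (1, 4): 37 steps
Shortest path A → Q at (3, 5): 34 steps

Q is closer (34 steps vs 37 steps).

Path to P:

┌───┬─────────┬─┐
│A  │         │ │
│ ╷ │ ╶───┐ ╶─┘ │
│↓│ │    P│     │
│ │ ├───┐ └─┬───┤
│↓│ │↱ ↓│↑ ↰│   │
│ │ │ ╷ └─┐ │ ╷ │
│↓│ │↑│↳ ↓│↑│ │ │
│ └─┘ └─┐ │ └─┤ │
│↳ → ↑  │↓│↑ ↰│ │
│ ╶─┬───┤ └─┐ │ │
│   │↓ ↰│↳ ↓│↑│ │
├───┘ ╷ └─╴ │ │ │
│↓ ← ↲│↑ ← ↲│↑│ │
│ ╶───┴─────┘ ╵ │
│↳ → → → → → ↑  │
└───────────────┘

Path to Q:

┌───┬─────────┬─┐
│A  │         │ │
│ ╷ │ ╶───┐ ╶─┘ │
│↓│ │     │     │
│ │ ├───┐ └─┬───┤
│↓│ │↱ ↓│   │   │
│ │ │ ╷ └─┐ │ ╷ │
│↓│ │↑│↳ ↓│Q│ │ │
│ └─┘ └─┐ │ └─┤ │
│↳ → ↑  │↓│↑ ↰│ │
│ ╶─┬───┤ └─┐ │ │
│   │↓ ↰│↳ ↓│↑│ │
├───┘ ╷ └─╴ │ │ │
│↓ ← ↲│↑ ← ↲│↑│ │
│ ╶───┴─────┘ ╵ │
│↳ → → → → → ↑  │
└───────────────┘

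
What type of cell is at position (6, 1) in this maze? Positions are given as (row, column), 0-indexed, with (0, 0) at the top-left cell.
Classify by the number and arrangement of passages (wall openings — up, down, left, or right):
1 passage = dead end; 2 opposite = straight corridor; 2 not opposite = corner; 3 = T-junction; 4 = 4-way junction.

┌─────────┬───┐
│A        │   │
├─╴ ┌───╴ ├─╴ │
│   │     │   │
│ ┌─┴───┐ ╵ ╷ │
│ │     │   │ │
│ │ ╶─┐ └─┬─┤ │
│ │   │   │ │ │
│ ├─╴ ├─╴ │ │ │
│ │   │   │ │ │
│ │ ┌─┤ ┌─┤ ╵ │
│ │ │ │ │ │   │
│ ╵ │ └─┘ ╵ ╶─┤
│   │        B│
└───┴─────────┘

Checking cell at (6, 1):
Number of passages: 2
Cell type: corner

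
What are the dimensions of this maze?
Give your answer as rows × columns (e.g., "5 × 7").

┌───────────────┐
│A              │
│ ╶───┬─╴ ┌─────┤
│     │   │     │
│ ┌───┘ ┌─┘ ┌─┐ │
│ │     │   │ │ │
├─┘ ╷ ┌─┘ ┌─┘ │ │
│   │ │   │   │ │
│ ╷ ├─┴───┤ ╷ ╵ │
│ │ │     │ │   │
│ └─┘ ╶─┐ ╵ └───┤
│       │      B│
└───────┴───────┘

Counting the maze dimensions:
Rows (vertical): 6
Columns (horizontal): 8
Dimensions: 6 × 8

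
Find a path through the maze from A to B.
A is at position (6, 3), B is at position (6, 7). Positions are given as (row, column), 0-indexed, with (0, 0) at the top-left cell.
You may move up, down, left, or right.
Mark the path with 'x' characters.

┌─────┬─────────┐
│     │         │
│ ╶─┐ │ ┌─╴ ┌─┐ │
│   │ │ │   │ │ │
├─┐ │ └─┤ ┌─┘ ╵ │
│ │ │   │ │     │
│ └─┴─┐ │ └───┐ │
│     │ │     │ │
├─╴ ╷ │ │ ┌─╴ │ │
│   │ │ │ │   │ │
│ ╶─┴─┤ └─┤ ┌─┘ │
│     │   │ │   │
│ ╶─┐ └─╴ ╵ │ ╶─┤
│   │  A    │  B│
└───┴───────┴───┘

Finding the shortest path from (6, 3) to (6, 7):
Path length: 22 steps
Directions: right → right → up → up → right → up → left → left → up → up → right → up → right → right → down → down → down → down → down → left → down → right

Solution:

┌─────┬─────────┐
│     │    x x x│
│ ╶─┐ │ ┌─╴ ┌─┐ │
│   │ │ │x x│ │x│
├─┐ │ └─┤ ┌─┘ ╵ │
│ │ │   │x│    x│
│ └─┴─┐ │ └───┐ │
│     │ │x x x│x│
├─╴ ╷ │ │ ┌─╴ │ │
│   │ │ │ │x x│x│
│ ╶─┴─┤ └─┤ ┌─┘ │
│     │   │x│x x│
│ ╶─┐ └─╴ ╵ │ ╶─┤
│   │  A x x│x B│
└───┴───────┴───┘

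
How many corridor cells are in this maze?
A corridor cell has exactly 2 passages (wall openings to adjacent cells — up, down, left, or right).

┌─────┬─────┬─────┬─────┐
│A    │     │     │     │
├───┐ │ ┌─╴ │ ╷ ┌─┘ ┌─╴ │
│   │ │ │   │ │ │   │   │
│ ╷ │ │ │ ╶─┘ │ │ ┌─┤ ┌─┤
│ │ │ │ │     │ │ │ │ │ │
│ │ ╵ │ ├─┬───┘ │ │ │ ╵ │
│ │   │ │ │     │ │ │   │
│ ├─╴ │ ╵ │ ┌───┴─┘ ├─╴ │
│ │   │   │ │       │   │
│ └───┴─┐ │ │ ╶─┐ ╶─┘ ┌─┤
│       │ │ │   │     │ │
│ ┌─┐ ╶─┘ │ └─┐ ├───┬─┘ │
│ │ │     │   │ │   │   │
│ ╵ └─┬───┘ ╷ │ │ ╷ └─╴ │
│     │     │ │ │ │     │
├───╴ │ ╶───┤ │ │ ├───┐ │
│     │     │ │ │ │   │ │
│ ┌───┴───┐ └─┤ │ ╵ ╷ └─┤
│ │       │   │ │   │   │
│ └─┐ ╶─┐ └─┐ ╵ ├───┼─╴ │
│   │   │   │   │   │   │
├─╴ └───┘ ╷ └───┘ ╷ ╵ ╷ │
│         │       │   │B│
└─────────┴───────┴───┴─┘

Counting cells with exactly 2 passages:
Total corridor cells: 112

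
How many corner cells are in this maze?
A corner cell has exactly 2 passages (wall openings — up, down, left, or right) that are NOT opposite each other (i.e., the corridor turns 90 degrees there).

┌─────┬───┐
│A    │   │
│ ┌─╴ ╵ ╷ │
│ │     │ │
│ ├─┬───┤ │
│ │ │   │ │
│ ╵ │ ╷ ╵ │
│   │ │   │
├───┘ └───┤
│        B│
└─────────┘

Counting corner cells (2 non-opposite passages):
Total corners: 11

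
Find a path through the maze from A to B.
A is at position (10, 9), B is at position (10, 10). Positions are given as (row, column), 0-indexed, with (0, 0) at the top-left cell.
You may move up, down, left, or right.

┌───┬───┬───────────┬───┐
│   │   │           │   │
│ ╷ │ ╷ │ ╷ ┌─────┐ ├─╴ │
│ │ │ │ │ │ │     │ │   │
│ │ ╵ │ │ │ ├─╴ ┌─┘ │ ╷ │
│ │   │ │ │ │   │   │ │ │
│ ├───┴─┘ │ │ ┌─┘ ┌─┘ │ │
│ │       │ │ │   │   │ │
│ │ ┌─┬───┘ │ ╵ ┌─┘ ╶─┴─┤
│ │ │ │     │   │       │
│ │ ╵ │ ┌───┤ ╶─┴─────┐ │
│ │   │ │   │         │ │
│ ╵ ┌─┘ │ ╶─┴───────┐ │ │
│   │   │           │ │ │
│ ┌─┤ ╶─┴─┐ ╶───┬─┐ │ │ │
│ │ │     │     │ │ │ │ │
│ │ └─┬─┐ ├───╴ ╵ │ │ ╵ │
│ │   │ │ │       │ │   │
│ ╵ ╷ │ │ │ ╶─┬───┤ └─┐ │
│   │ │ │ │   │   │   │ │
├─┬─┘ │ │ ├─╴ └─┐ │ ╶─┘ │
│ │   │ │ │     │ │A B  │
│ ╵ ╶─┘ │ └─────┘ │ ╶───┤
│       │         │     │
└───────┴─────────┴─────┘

Finding the shortest path from (10, 9) to (10, 10):
Path length: 1 steps
Directions: right

Solution:

┌───┬───┬───────────┬───┐
│   │   │           │   │
│ ╷ │ ╷ │ ╷ ┌─────┐ ├─╴ │
│ │ │ │ │ │ │     │ │   │
│ │ ╵ │ │ │ ├─╴ ┌─┘ │ ╷ │
│ │   │ │ │ │   │   │ │ │
│ ├───┴─┘ │ │ ┌─┘ ┌─┘ │ │
│ │       │ │ │   │   │ │
│ │ ┌─┬───┘ │ ╵ ┌─┘ ╶─┴─┤
│ │ │ │     │   │       │
│ │ ╵ │ ┌───┤ ╶─┴─────┐ │
│ │   │ │   │         │ │
│ ╵ ┌─┘ │ ╶─┴───────┐ │ │
│   │   │           │ │ │
│ ┌─┤ ╶─┴─┐ ╶───┬─┐ │ │ │
│ │ │     │     │ │ │ │ │
│ │ └─┬─┐ ├───╴ ╵ │ │ ╵ │
│ │   │ │ │       │ │   │
│ ╵ ╷ │ │ │ ╶─┬───┤ └─┐ │
│   │ │ │ │   │   │   │ │
├─┬─┘ │ │ ├─╴ └─┐ │ ╶─┘ │
│ │   │ │ │     │ │A B  │
│ ╵ ╶─┘ │ └─────┘ │ ╶───┤
│       │         │     │
└───────┴─────────┴─────┘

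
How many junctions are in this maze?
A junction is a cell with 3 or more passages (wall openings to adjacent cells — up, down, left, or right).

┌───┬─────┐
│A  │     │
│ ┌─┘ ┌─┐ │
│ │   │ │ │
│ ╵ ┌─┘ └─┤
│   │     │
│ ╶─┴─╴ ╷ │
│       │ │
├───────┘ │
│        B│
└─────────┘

Checking each cell for number of passages:

Junctions found (3+ passages):
  (2, 0): 3 passages
  (2, 3): 4 passages
Total junctions: 2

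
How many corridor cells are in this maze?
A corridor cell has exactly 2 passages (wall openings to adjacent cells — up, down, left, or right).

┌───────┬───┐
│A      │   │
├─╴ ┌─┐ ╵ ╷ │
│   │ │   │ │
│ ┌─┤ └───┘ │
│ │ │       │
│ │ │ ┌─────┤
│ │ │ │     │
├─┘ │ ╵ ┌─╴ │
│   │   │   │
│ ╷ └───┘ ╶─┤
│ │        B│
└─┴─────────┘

Counting cells with exactly 2 passages:
Total corridor cells: 26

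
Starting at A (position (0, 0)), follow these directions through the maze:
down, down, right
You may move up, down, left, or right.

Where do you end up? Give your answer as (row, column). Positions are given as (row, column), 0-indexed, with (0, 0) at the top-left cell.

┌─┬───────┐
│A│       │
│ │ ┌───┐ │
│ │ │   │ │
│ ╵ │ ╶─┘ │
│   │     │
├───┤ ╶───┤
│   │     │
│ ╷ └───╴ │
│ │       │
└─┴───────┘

Following directions step by step:
Start: (0, 0)
  down: (0, 0) → (1, 0)
  down: (1, 0) → (2, 0)
  right: (2, 0) → (2, 1)
Final position: (2, 1)

Path taken:

┌─┬───────┐
│A│       │
│ │ ┌───┐ │
│↓│ │   │ │
│ ╵ │ ╶─┘ │
│↳ B│     │
├───┤ ╶───┤
│   │     │
│ ╷ └───╴ │
│ │       │
└─┴───────┘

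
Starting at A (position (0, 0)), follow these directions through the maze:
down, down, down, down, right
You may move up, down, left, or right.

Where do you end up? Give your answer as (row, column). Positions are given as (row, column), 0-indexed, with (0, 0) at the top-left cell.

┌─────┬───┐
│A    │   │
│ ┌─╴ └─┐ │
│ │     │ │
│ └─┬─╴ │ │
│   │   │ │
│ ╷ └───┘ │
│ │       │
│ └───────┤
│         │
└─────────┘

Following directions step by step:
Start: (0, 0)
  down: (0, 0) → (1, 0)
  down: (1, 0) → (2, 0)
  down: (2, 0) → (3, 0)
  down: (3, 0) → (4, 0)
  right: (4, 0) → (4, 1)
Final position: (4, 1)

Path taken:

┌─────┬───┐
│A    │   │
│ ┌─╴ └─┐ │
│↓│     │ │
│ └─┬─╴ │ │
│↓  │   │ │
│ ╷ └───┘ │
│↓│       │
│ └───────┤
│↳ B      │
└─────────┘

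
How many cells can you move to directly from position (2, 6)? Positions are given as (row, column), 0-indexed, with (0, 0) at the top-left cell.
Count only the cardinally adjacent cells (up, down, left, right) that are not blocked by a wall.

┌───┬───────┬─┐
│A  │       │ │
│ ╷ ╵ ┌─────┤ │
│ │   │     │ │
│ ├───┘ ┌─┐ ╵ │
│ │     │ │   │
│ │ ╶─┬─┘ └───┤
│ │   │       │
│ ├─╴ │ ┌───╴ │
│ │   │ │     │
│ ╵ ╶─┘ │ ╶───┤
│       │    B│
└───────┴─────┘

Checking passable neighbors of (2, 6):
Neighbors: (1, 6), (2, 5)
Count: 2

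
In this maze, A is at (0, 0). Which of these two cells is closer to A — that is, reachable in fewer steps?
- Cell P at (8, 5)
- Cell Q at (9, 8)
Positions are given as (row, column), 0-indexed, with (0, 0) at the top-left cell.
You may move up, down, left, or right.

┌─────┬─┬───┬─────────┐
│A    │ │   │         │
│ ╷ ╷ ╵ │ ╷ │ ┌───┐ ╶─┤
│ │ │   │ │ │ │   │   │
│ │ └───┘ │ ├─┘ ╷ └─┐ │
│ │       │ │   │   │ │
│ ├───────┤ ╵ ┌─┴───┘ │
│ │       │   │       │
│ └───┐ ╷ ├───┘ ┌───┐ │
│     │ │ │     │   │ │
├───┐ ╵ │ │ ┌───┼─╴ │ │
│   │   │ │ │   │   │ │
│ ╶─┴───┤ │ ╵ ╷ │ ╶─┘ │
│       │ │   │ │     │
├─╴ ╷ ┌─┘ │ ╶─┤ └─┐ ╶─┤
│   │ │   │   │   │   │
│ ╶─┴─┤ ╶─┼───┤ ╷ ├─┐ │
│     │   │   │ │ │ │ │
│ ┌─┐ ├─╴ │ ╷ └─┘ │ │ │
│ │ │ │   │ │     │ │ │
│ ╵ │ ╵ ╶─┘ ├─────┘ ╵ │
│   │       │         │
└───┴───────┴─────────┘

Shortest path A → P at (8, 5): 25 steps
Shortest path A → Q at (9, 8): 29 steps

P is closer (25 steps vs 29 steps).

Path to P:

┌─────┬─┬───┬─────────┐
│A    │ │   │         │
│ ╷ ╷ ╵ │ ╷ │ ┌───┐ ╶─┤
│↓│ │   │ │ │ │   │   │
│ │ └───┘ │ ├─┘ ╷ └─┐ │
│↓│       │ │   │   │ │
│ ├───────┤ ╵ ┌─┴───┘ │
│↓│    ↱ ↓│   │       │
│ └───┐ ╷ ├───┘ ┌───┐ │
│↳ → ↓│↑│↓│     │   │ │
├───┐ ╵ │ │ ┌───┼─╴ │ │
│   │↳ ↑│↓│ │   │   │ │
│ ╶─┴───┤ │ ╵ ╷ │ ╶─┘ │
│       │↓│   │ │     │
├─╴ ╷ ┌─┘ │ ╶─┤ └─┐ ╶─┤
│   │ │↓ ↲│   │   │   │
│ ╶─┴─┤ ╶─┼───┤ ╷ ├─┐ │
│     │↳ ↓│P  │ │ │ │ │
│ ┌─┐ ├─╴ │ ╷ └─┘ │ │ │
│ │ │ │↓ ↲│↑│     │ │ │
│ ╵ │ ╵ ╶─┘ ├─────┘ ╵ │
│   │  ↳ → ↑│         │
└───┴───────┴─────────┘

Path to Q:

┌─────┬─┬───┬─────────┐
│A    │ │   │         │
│ ╷ ╷ ╵ │ ╷ │ ┌───┐ ╶─┤
│↓│ │   │ │ │ │   │   │
│ │ └───┘ │ ├─┘ ╷ └─┐ │
│↓│       │ │   │   │ │
│ ├───────┤ ╵ ┌─┴───┘ │
│↓│    ↱ ↓│   │       │
│ └───┐ ╷ ├───┘ ┌───┐ │
│↳ → ↓│↑│↓│     │   │ │
├───┐ ╵ │ │ ┌───┼─╴ │ │
│   │↳ ↑│↓│ │   │   │ │
│ ╶─┴───┤ │ ╵ ╷ │ ╶─┘ │
│       │↓│   │ │     │
├─╴ ╷ ┌─┘ │ ╶─┤ └─┐ ╶─┤
│   │ │↓ ↲│   │   │   │
│ ╶─┴─┤ ╶─┼───┤ ╷ ├─┐ │
│     │↳ ↓│↱ ↓│ │ │ │ │
│ ┌─┐ ├─╴ │ ╷ └─┘ │ │ │
│ │ │ │↓ ↲│↑│↳ → Q│ │ │
│ ╵ │ ╵ ╶─┘ ├─────┘ ╵ │
│   │  ↳ → ↑│         │
└───┴───────┴─────────┘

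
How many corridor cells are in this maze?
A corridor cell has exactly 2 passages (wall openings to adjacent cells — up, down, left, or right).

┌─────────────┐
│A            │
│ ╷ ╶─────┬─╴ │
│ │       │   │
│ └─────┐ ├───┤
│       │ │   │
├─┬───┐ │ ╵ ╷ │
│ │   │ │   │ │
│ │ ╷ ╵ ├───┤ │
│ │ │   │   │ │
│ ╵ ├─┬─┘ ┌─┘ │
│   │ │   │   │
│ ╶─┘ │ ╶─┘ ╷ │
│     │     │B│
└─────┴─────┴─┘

Counting cells with exactly 2 passages:
Total corridor cells: 41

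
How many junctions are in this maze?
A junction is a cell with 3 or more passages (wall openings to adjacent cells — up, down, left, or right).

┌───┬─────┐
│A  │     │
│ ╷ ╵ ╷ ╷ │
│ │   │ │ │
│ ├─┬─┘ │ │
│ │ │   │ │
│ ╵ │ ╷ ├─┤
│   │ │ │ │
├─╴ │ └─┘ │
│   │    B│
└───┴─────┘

Checking each cell for number of passages:

Junctions found (3+ passages):
  (0, 3): 3 passages
  (2, 3): 3 passages
  (3, 1): 3 passages
Total junctions: 3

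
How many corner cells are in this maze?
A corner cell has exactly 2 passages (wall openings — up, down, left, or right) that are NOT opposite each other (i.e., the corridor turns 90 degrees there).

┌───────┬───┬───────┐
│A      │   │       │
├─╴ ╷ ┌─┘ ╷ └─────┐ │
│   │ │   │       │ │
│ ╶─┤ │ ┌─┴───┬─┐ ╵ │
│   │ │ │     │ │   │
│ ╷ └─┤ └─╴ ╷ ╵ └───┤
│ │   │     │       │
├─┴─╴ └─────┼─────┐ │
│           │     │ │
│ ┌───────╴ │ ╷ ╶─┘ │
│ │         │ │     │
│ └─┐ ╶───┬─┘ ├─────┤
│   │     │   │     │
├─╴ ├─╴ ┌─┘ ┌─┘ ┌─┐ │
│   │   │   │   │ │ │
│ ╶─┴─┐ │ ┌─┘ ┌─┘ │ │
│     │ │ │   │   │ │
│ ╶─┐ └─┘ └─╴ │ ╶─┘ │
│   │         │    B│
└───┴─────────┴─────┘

Counting corner cells (2 non-opposite passages):
Total corners: 46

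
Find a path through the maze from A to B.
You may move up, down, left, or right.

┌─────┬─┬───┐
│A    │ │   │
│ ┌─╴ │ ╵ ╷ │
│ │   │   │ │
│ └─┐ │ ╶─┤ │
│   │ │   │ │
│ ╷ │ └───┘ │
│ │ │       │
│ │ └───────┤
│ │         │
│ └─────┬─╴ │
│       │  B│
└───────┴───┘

Finding the shortest path through the maze:
Path length: 10 steps
Directions: down → down → right → down → down → right → right → right → right → down

Solution:

┌─────┬─┬───┐
│A    │ │   │
│ ┌─╴ │ ╵ ╷ │
│↓│   │   │ │
│ └─┐ │ ╶─┤ │
│↳ ↓│ │   │ │
│ ╷ │ └───┘ │
│ │↓│       │
│ │ └───────┤
│ │↳ → → → ↓│
│ └─────┬─╴ │
│       │  B│
└───────┴───┘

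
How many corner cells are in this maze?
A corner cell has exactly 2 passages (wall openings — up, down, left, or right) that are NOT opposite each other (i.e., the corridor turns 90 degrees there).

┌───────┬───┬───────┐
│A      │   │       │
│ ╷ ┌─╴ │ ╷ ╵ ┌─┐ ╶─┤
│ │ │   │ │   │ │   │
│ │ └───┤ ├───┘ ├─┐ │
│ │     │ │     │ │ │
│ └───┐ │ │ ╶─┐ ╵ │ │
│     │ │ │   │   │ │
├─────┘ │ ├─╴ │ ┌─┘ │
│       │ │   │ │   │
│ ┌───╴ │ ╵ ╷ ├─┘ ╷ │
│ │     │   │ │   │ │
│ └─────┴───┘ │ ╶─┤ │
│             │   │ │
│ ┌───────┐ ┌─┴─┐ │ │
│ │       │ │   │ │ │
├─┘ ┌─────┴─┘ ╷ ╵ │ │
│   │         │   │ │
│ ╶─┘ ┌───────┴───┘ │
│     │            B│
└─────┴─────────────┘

Counting corner cells (2 non-opposite passages):
Total corners: 40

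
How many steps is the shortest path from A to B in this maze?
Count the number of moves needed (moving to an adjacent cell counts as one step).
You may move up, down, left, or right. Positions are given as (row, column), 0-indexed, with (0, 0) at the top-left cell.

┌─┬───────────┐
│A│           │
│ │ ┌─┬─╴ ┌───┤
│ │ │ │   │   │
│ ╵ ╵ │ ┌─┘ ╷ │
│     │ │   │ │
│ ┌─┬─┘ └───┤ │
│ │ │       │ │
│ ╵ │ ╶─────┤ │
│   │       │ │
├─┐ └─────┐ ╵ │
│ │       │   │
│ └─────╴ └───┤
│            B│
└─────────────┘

Using BFS to find shortest path:
Start: (0, 0), End: (6, 6)
Path found:
(0,0) → (1,0) → (2,0) → (3,0) → (4,0) → (4,1) → (5,1) → (5,2) → (5,3) → (5,4) → (6,4) → (6,5) → (6,6)
Number of steps: 12

Solution:

┌─┬───────────┐
│A│           │
│ │ ┌─┬─╴ ┌───┤
│↓│ │ │   │   │
│ ╵ ╵ │ ┌─┘ ╷ │
│↓    │ │   │ │
│ ┌─┬─┘ └───┤ │
│↓│ │       │ │
│ ╵ │ ╶─────┤ │
│↳ ↓│       │ │
├─┐ └─────┐ ╵ │
│ │↳ → → ↓│   │
│ └─────╴ └───┤
│        ↳ → B│
└─────────────┘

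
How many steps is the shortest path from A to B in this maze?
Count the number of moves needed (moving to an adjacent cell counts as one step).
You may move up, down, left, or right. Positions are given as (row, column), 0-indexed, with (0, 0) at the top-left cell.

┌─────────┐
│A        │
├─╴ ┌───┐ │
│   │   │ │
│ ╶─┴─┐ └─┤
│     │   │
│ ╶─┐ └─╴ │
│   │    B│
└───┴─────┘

Using BFS to find shortest path:
Start: (0, 0), End: (3, 4)
Path found:
(0,0) → (0,1) → (1,1) → (1,0) → (2,0) → (2,1) → (2,2) → (3,2) → (3,3) → (3,4)
Number of steps: 9

Solution:

┌─────────┐
│A ↓      │
├─╴ ┌───┐ │
│↓ ↲│   │ │
│ ╶─┴─┐ └─┤
│↳ → ↓│   │
│ ╶─┐ └─╴ │
│   │↳ → B│
└───┴─────┘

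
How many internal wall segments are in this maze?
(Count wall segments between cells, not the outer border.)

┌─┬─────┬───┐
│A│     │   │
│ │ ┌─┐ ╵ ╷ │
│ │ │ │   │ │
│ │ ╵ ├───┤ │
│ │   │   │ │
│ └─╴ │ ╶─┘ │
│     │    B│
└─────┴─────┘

Counting internal wall segments:
Total internal walls: 15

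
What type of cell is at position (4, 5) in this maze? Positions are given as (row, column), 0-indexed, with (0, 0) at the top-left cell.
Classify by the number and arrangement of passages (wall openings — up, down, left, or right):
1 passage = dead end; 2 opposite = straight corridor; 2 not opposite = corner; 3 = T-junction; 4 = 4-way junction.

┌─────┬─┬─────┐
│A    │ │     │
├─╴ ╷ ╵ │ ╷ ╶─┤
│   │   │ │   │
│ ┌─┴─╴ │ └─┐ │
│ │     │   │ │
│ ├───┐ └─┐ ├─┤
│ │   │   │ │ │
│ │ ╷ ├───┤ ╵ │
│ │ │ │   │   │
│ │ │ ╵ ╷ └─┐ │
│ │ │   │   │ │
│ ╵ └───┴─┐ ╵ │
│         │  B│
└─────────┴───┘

Checking cell at (4, 5):
Number of passages: 2
Cell type: corner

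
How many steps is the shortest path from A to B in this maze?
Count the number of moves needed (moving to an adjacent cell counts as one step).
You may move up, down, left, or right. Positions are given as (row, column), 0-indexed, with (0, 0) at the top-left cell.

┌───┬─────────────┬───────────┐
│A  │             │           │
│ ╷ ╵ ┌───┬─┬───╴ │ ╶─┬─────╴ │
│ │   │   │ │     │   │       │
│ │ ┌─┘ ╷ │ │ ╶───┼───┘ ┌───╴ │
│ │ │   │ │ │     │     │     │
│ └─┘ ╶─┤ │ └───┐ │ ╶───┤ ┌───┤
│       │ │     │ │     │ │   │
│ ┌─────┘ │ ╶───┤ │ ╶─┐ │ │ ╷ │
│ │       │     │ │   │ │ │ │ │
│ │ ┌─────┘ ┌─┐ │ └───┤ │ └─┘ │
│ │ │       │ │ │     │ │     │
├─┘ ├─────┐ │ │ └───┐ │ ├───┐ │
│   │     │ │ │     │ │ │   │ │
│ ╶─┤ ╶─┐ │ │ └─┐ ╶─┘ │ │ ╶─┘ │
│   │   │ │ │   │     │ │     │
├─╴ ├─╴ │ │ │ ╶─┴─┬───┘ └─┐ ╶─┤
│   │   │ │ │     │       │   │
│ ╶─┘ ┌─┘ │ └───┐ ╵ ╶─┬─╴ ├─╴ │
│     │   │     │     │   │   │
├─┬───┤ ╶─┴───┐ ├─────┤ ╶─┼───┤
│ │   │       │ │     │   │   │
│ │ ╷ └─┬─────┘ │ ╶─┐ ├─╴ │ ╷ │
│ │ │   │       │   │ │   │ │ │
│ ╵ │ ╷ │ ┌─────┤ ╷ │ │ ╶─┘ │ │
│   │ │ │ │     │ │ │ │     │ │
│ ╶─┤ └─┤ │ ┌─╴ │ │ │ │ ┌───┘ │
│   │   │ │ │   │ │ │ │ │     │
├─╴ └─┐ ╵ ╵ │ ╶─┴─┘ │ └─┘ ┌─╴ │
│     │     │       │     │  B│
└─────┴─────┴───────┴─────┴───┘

Using BFS to find shortest path:
Start: (0, 0), End: (14, 14)
Path found:
(0,0) → (0,1) → (1,1) → (1,2) → (0,2) → (0,3) → (0,4) → (0,5) → (0,6) → (0,7) → (0,8) → (1,8) → (1,7) → (1,6) → (2,6) → (2,7) → (2,8) → (3,8) → (4,8) → (5,8) → (5,9) → (5,10) → (6,10) → (7,10) → (7,9) → (7,8) → (6,8) → (6,7) → (5,7) → (4,7) → (4,6) → (4,5) → (5,5) → (6,5) → (7,5) → (8,5) → (9,5) → (9,6) → (9,7) → (10,7) → (11,7) → (11,6) → (11,5) → (11,4) → (12,4) → (13,4) → (14,4) → (14,5) → (13,5) → (12,5) → (12,6) → (12,7) → (13,7) → (13,6) → (14,6) → (14,7) → (14,8) → (14,9) → (13,9) → (12,9) → (11,9) → (11,8) → (10,8) → (10,9) → (10,10) → (11,10) → (12,10) → (13,10) → (14,10) → (14,11) → (14,12) → (13,12) → (13,13) → (13,14) → (14,14)
Number of steps: 74

Solution:

┌───┬─────────────┬───────────┐
│A ↓│↱ → → → → → ↓│           │
│ ╷ ╵ ┌───┬─┬───╴ │ ╶─┬─────╴ │
│ │↳ ↑│   │ │↓ ← ↲│   │       │
│ │ ┌─┘ ╷ │ │ ╶───┼───┘ ┌───╴ │
│ │ │   │ │ │↳ → ↓│     │     │
│ └─┘ ╶─┤ │ └───┐ │ ╶───┤ ┌───┤
│       │ │     │↓│     │ │   │
│ ┌─────┘ │ ╶───┤ │ ╶─┐ │ │ ╷ │
│ │       │↓ ← ↰│↓│   │ │ │ │ │
│ │ ┌─────┘ ┌─┐ │ └───┤ │ └─┘ │
│ │ │      ↓│ │↑│↳ → ↓│ │     │
├─┘ ├─────┐ │ │ └───┐ │ ├───┐ │
│   │     │↓│ │↑ ↰  │↓│ │   │ │
│ ╶─┤ ╶─┐ │ │ └─┐ ╶─┘ │ │ ╶─┘ │
│   │   │ │↓│   │↑ ← ↲│ │     │
├─╴ ├─╴ │ │ │ ╶─┴─┬───┘ └─┐ ╶─┤
│   │   │ │↓│     │       │   │
│ ╶─┘ ┌─┘ │ └───┐ ╵ ╶─┬─╴ ├─╴ │
│     │   │↳ → ↓│     │   │   │
├─┬───┤ ╶─┴───┐ ├─────┤ ╶─┼───┤
│ │   │       │↓│↱ → ↓│   │   │
│ │ ╷ └─┬─────┘ │ ╶─┐ ├─╴ │ ╷ │
│ │ │   │↓ ← ← ↲│↑ ↰│↓│   │ │ │
│ ╵ │ ╷ │ ┌─────┤ ╷ │ │ ╶─┘ │ │
│   │ │ │↓│↱ → ↓│ │↑│↓│     │ │
│ ╶─┤ └─┤ │ ┌─╴ │ │ │ │ ┌───┘ │
│   │   │↓│↑│↓ ↲│ │↑│↓│ │↱ → ↓│
├─╴ └─┐ ╵ ╵ │ ╶─┴─┘ │ └─┘ ┌─╴ │
│     │  ↳ ↑│↳ → → ↑│↳ → ↑│  B│
└─────┴─────┴───────┴─────┴───┘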